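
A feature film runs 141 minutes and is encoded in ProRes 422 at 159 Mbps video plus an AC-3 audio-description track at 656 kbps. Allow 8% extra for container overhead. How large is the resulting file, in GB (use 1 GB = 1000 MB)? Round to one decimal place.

141 min = 8460 s
Audio: 656 kbps = 0.656 Mbps.
Total bitrate: 159 + 0.656 = 159.656 Mbps.
Stream data: 159.656 Mbps × 8460 s = 1350689.8 Mb.
With 8% container overhead: ×1.08.
1,458,745 Mb ÷ 8 = 182,343 MB → 182.3 GB.

182.3 GB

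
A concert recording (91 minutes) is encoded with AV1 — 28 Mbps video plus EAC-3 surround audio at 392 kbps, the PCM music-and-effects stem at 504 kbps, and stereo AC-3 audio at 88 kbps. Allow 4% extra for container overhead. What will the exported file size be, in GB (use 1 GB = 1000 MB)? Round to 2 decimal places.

91 min = 5460 s
Audio total: 392 + 504 + 88 = 984 kbps = 0.984 Mbps.
Total bitrate: 28 + 0.984 = 28.984 Mbps.
Stream data: 28.984 Mbps × 5460 s = 158252.6 Mb.
With 4% container overhead: ×1.04.
164,583 Mb ÷ 8 = 20,573 MB → 20.57 GB.

20.57 GB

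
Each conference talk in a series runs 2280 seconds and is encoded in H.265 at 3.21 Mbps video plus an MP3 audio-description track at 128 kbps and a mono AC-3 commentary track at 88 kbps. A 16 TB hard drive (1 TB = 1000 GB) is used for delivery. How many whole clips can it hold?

Audio total: 128 + 88 = 216 kbps = 0.216 Mbps.
Total bitrate: 3.426 Mbps.
Per item: 3.426 Mbps × 2280 s = 7,811 Mb = 976.4 MB.
Capacity: 16 TB = 128,000,000 Mb; 16386.56 items → 16386 complete.

16386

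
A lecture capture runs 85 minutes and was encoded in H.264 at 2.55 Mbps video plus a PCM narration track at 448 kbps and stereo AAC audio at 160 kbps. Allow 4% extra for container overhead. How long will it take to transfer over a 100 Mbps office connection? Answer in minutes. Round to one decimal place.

85 min = 5100 s
Audio total: 448 + 160 = 608 kbps = 0.608 Mbps.
Total bitrate: 3.158 Mbps.
File: 3.158 Mbps × 5100 s = 16105.8 Mb.
With 4% container overhead: ×1.04. → 16750.0 Mb.
At 100 Mbps: 16750.0 / 100 = 167.5 s ≈ 2.79 minutes.

2.8 minutes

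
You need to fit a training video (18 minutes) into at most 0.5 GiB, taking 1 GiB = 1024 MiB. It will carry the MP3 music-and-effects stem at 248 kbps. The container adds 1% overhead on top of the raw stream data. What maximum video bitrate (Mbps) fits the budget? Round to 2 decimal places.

3.69 Mbps

Budget: 0.5 GiB = 4295.0 Mb.
Stream payload after overhead: 4295.0 / 1.01 = 4252.4 Mb.
18 min = 1080 s
Total bitrate budget: 4252.4 Mb / 1080 s = 3.937 Mbps.
Audio: 248 kbps = 0.248 Mbps.
Video: 3.937 − 0.248 = 3.689 Mbps.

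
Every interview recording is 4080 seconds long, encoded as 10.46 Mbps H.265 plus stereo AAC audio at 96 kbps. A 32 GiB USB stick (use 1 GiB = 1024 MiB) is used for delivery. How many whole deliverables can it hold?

6

Audio: 96 kbps = 0.096 Mbps.
Total bitrate: 10.556 Mbps.
Per item: 10.556 Mbps × 4080 s = 43,068 Mb = 5,384 MB.
Capacity: 32 GiB = 274,878 Mb; 6.38 items → 6 complete.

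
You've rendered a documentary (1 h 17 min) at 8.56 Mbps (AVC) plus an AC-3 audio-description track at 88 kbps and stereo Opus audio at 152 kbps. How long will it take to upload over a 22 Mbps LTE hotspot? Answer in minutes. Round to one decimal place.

30.8 minutes

1 h 17 min = 77 min = 4620 s
Audio total: 88 + 152 = 240 kbps = 0.240 Mbps.
Total bitrate: 8.800 Mbps.
File: 8.800 Mbps × 4620 s = 40656.0 Mb.
At 22 Mbps: 40656.0 / 22 = 1848.0 s ≈ 30.8 minutes.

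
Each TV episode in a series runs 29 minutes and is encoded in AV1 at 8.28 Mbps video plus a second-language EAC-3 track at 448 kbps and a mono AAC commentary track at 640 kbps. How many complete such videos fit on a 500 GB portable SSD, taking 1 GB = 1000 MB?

245

29 min = 1740 s
Audio total: 448 + 640 = 1088 kbps = 1.088 Mbps.
Total bitrate: 9.368 Mbps.
Per item: 9.368 Mbps × 1740 s = 16,300 Mb = 2,038 MB.
Capacity: 500 GB = 4,000,000 Mb; 245.39 items → 245 complete.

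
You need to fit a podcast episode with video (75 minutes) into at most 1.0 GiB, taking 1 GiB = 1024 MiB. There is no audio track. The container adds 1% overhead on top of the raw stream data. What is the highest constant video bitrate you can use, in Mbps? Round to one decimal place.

1.9 Mbps

Budget: 1.0 GiB = 8589.9 Mb.
Stream payload after overhead: 8589.9 / 1.01 = 8504.9 Mb.
75 min = 4500 s
Total bitrate budget: 8504.9 Mb / 4500 s = 1.890 Mbps.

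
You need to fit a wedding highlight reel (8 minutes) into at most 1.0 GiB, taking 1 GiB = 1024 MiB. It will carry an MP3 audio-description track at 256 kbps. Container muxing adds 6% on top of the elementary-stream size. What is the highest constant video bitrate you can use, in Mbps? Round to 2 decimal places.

Budget: 1.0 GiB = 8589.9 Mb.
Stream payload after overhead: 8589.9 / 1.06 = 8103.7 Mb.
8 min = 480 s
Total bitrate budget: 8103.7 Mb / 480 s = 16.883 Mbps.
Audio: 256 kbps = 0.256 Mbps.
Video: 16.883 − 0.256 = 16.627 Mbps.

16.63 Mbps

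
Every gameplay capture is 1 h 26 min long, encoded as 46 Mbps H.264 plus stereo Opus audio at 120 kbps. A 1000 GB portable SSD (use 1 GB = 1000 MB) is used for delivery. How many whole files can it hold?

1 h 26 min = 86 min = 5160 s
Audio: 120 kbps = 0.120 Mbps.
Total bitrate: 46.120 Mbps.
Per item: 46.120 Mbps × 5160 s = 237,979 Mb = 29,747 MB.
Capacity: 1000 GB = 8,000,000 Mb; 33.62 items → 33 complete.

33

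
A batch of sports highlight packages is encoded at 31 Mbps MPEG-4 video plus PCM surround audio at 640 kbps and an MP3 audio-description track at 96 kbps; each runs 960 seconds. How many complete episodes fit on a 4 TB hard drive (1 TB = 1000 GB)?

Audio total: 640 + 96 = 736 kbps = 0.736 Mbps.
Total bitrate: 31.736 Mbps.
Per item: 31.736 Mbps × 960 s = 30,467 Mb = 3,808 MB.
Capacity: 4 TB = 32,000,000 Mb; 1050.33 items → 1050 complete.

1050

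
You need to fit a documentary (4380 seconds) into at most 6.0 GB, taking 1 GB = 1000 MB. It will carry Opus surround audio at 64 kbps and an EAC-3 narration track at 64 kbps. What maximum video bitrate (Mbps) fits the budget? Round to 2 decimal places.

10.83 Mbps

Budget: 6.0 GB = 48000.0 Mb.
Total bitrate budget: 48000.0 Mb / 4380 s = 10.959 Mbps.
Audio total: 64 + 64 = 128 kbps = 0.128 Mbps.
Video: 10.959 − 0.128 = 10.831 Mbps.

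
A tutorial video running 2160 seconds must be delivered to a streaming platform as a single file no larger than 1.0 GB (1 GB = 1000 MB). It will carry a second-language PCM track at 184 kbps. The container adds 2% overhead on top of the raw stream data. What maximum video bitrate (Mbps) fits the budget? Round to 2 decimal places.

3.45 Mbps

Budget: 1.0 GB = 8000.0 Mb.
Stream payload after overhead: 8000.0 / 1.02 = 7843.1 Mb.
Total bitrate budget: 7843.1 Mb / 2160 s = 3.631 Mbps.
Audio: 184 kbps = 0.184 Mbps.
Video: 3.631 − 0.184 = 3.447 Mbps.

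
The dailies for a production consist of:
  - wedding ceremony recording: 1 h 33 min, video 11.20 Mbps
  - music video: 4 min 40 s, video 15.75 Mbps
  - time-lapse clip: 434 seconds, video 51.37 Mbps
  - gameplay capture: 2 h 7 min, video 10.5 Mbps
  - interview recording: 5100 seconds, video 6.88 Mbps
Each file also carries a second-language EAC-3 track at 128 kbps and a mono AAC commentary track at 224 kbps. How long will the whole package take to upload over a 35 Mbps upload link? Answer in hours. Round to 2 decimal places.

Audio total: 128 + 224 = 352 kbps = 0.352 Mbps.
wedding ceremony recording: 11.552 Mbps × 5580 s = 64460.2 Mb
music video: 16.102 Mbps × 280 s = 4508.6 Mb
time-lapse clip: 51.722 Mbps × 434 s = 22447.3 Mb
gameplay capture: 10.852 Mbps × 7620 s = 82692.2 Mb
interview recording: 7.232 Mbps × 5100 s = 36883.2 Mb
Total: 210991.5 Mb = 26373.9 MB.
At 35 Mbps: 210991.5 / 35 = 6028 s ≈ 1.67 hours.

1.67 hours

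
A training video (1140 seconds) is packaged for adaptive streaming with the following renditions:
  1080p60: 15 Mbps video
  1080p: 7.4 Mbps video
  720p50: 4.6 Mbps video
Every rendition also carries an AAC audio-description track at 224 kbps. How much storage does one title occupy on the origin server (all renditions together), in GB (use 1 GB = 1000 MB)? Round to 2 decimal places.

Audio: 224 kbps = 0.224 Mbps.
Sum of rendition bitrates: (15+0.224) + (7.4+0.224) + (4.6+0.224) = 27.672 Mbps.
× 1140 s = 31,546 Mb = 3,943 MB = 3.943 GB.

3.94 GB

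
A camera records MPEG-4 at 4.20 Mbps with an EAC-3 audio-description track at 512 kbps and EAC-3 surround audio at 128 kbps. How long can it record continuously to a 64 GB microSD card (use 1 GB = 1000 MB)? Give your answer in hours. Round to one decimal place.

29.4 hours

Audio total: 512 + 128 = 640 kbps = 0.640 Mbps.
Total bitrate: 4.20 + 0.640 = 4.840 Mbps.
Capacity: 64 GB = 512,000 Mb.
Recording time: 512,000 / 4.840 = 105,785 s ≈ 29.4 hours.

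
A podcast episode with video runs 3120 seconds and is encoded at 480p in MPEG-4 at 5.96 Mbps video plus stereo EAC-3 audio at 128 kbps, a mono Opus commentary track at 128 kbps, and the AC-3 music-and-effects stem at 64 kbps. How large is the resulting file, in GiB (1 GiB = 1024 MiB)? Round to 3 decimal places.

Audio total: 128 + 128 + 64 = 320 kbps = 0.320 Mbps.
Total bitrate: 5.96 + 0.320 = 6.280 Mbps.
Stream data: 6.280 Mbps × 3120 s = 19593.6 Mb.
19,594 Mb = 2,449,200,000 bytes ÷ 1,073,741,824 = 2.281 GiB.

2.281 GiB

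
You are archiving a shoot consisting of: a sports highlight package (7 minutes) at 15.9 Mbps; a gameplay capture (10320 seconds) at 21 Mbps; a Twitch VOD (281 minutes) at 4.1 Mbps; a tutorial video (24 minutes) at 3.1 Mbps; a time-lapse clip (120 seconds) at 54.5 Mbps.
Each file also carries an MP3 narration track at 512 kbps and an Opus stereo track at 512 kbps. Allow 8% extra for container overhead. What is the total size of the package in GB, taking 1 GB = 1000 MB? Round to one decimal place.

Audio total: 512 + 512 = 1024 kbps = 1.024 Mbps.
sports highlight package: 16.924 Mbps × 420 s × 1.08 = 7676.7 Mb
gameplay capture: 22.024 Mbps × 10320 s × 1.08 = 245470.7 Mb
Twitch VOD: 5.124 Mbps × 16860 s × 1.08 = 93301.9 Mb
tutorial video: 4.124 Mbps × 1440 s × 1.08 = 6413.6 Mb
time-lapse clip: 55.524 Mbps × 120 s × 1.08 = 7195.9 Mb
Total: 360058.9 Mb = 45007.4 MB.
= 45.01 GB.

45.0 GB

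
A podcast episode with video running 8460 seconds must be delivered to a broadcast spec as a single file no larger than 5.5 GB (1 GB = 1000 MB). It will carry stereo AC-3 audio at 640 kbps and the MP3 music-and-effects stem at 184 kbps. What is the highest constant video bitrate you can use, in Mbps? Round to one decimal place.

4.4 Mbps

Budget: 5.5 GB = 44000.0 Mb.
Total bitrate budget: 44000.0 Mb / 8460 s = 5.201 Mbps.
Audio total: 640 + 184 = 824 kbps = 0.824 Mbps.
Video: 5.201 − 0.824 = 4.377 Mbps.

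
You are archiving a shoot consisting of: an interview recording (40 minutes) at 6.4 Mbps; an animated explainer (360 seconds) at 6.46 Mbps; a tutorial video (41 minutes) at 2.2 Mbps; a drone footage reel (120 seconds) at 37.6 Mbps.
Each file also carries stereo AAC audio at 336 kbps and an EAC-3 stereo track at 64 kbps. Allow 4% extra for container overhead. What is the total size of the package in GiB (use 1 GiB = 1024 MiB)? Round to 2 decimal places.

3.60 GiB

Audio total: 336 + 64 = 400 kbps = 0.400 Mbps.
interview recording: 6.800 Mbps × 2400 s × 1.04 = 16972.8 Mb
animated explainer: 6.860 Mbps × 360 s × 1.04 = 2568.4 Mb
tutorial video: 2.600 Mbps × 2460 s × 1.04 = 6651.8 Mb
drone footage reel: 38.000 Mbps × 120 s × 1.04 = 4742.4 Mb
Total: 30935.4 Mb = 3866.9 MB.
= 3.601 GiB.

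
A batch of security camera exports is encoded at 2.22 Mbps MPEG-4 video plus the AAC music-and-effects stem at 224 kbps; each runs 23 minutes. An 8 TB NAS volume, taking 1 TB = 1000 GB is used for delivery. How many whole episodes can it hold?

23 min = 1380 s
Audio: 224 kbps = 0.224 Mbps.
Total bitrate: 2.444 Mbps.
Per item: 2.444 Mbps × 1380 s = 3,373 Mb = 421.6 MB.
Capacity: 8 TB = 64,000,000 Mb; 18975.78 items → 18975 complete.

18975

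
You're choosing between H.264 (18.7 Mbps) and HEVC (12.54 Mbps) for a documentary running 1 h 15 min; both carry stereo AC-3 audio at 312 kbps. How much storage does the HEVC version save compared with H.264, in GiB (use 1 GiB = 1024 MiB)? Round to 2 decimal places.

1 h 15 min = 75 min = 4500 s
Audio: 312 kbps = 0.312 Mbps.
H.264: 19.012 Mbps × 4500 s = 85554.0 Mb = 9.960 GiB.
HEVC: 12.852 Mbps × 4500 s = 57834.0 Mb = 6.733 GiB.
Saving: 9.960 − 6.733 = 3.227 GiB.

3.23 GiB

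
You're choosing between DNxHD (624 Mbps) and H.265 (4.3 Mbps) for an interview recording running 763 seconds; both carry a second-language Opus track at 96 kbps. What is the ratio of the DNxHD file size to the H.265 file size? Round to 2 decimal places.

141.97

Audio: 96 kbps = 0.096 Mbps.
DNxHD: 624.096 Mbps × 763 s = 476185.2 Mb = 59.523 GB.
H.265: 4.396 Mbps × 763 s = 3354.1 Mb = 0.419 GB.
Ratio: 59.523 / 0.419 = 141.969.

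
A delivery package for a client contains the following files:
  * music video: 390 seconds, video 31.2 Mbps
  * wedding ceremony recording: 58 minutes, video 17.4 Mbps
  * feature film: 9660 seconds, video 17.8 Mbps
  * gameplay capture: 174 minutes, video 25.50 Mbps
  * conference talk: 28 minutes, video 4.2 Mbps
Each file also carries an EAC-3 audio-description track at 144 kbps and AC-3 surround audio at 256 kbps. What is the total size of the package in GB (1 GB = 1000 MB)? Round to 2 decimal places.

66.03 GB

Audio total: 144 + 256 = 400 kbps = 0.400 Mbps.
music video: 31.600 Mbps × 390 s = 12324.0 Mb
wedding ceremony recording: 17.800 Mbps × 3480 s = 61944.0 Mb
feature film: 18.200 Mbps × 9660 s = 175812.0 Mb
gameplay capture: 25.900 Mbps × 10440 s = 270396.0 Mb
conference talk: 4.600 Mbps × 1680 s = 7728.0 Mb
Total: 528204.0 Mb = 66025.5 MB.
= 66.03 GB.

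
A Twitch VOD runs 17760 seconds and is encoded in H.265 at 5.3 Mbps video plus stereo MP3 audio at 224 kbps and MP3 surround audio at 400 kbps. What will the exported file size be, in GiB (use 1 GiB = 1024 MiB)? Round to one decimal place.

Audio total: 224 + 400 = 624 kbps = 0.624 Mbps.
Total bitrate: 5.3 + 0.624 = 5.924 Mbps.
Stream data: 5.924 Mbps × 17760 s = 105210.2 Mb.
105,210 Mb = 13,151,280,000 bytes ÷ 1,073,741,824 = 12.25 GiB.

12.2 GiB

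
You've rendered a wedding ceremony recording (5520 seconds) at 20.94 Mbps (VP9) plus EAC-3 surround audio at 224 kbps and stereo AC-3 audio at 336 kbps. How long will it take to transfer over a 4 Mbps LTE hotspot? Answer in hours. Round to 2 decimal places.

8.24 hours

Audio total: 224 + 336 = 560 kbps = 0.560 Mbps.
Total bitrate: 21.500 Mbps.
File: 21.500 Mbps × 5520 s = 118680.0 Mb.
At 4 Mbps: 118680.0 / 4 = 29670.0 s ≈ 8.24 hours.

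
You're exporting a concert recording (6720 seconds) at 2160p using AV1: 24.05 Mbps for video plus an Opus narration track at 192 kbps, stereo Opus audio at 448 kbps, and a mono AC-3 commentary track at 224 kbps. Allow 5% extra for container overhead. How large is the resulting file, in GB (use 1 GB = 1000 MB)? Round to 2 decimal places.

Audio total: 192 + 448 + 224 = 864 kbps = 0.864 Mbps.
Total bitrate: 24.05 + 0.864 = 24.914 Mbps.
Stream data: 24.914 Mbps × 6720 s = 167422.1 Mb.
With 5% container overhead: ×1.05.
175,793 Mb ÷ 8 = 21,974 MB → 21.97 GB.

21.97 GB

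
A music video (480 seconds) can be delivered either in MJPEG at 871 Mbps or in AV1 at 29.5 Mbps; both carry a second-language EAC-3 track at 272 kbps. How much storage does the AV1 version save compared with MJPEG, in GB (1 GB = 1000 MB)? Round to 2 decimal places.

Audio: 272 kbps = 0.272 Mbps.
MJPEG: 871.272 Mbps × 480 s = 418210.6 Mb = 52.276 GB.
AV1: 29.772 Mbps × 480 s = 14290.6 Mb = 1.786 GB.
Saving: 52.276 − 1.786 = 50.490 GB.

50.49 GB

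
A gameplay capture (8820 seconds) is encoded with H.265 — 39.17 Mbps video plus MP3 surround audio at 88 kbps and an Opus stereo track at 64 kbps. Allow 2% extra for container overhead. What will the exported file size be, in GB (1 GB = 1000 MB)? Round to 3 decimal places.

44.220 GB

Audio total: 88 + 64 = 152 kbps = 0.152 Mbps.
Total bitrate: 39.17 + 0.152 = 39.322 Mbps.
Stream data: 39.322 Mbps × 8820 s = 346820.0 Mb.
With 2% container overhead: ×1.02.
353,756 Mb ÷ 8 = 44,220 MB → 44.22 GB.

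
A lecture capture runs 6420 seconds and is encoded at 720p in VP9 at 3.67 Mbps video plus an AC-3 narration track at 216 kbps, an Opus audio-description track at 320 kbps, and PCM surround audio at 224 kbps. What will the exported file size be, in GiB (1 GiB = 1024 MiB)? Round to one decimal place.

Audio total: 216 + 320 + 224 = 760 kbps = 0.760 Mbps.
Total bitrate: 3.67 + 0.760 = 4.430 Mbps.
Stream data: 4.430 Mbps × 6420 s = 28440.6 Mb.
28,441 Mb = 3,555,075,000 bytes ÷ 1,073,741,824 = 3.311 GiB.

3.3 GiB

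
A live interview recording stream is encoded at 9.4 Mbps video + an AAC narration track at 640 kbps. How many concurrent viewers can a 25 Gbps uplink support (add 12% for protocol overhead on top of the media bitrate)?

2223

Audio: 640 kbps = 0.640 Mbps.
Per-viewer media rate: 10.040 Mbps.
On the wire with 12% overhead: 11.245 Mbps.
25 Gbps = 25,000 Mbps; 25,000 / 11.245 = 2223.25 → 2223 viewers.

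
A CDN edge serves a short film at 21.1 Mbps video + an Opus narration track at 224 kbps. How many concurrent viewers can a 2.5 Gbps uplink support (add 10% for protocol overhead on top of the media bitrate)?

106

Audio: 224 kbps = 0.224 Mbps.
Per-viewer media rate: 21.324 Mbps.
On the wire with 10% overhead: 23.456 Mbps.
2.5 Gbps = 2,500 Mbps; 2,500 / 23.456 = 106.58 → 106 viewers.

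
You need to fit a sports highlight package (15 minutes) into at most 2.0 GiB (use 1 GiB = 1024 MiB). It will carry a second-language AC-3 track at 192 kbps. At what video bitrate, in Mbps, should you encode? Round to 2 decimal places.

Budget: 2.0 GiB = 17179.9 Mb.
15 min = 900 s
Total bitrate budget: 17179.9 Mb / 900 s = 19.089 Mbps.
Audio: 192 kbps = 0.192 Mbps.
Video: 19.089 − 0.192 = 18.897 Mbps.

18.90 Mbps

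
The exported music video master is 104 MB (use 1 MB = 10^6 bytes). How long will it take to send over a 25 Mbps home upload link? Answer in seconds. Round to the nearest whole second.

33 seconds

File: 104 MB = 832.0 Mb.
At 25 Mbps: 832.0 / 25 = 33.3 s ≈ 33.3 seconds.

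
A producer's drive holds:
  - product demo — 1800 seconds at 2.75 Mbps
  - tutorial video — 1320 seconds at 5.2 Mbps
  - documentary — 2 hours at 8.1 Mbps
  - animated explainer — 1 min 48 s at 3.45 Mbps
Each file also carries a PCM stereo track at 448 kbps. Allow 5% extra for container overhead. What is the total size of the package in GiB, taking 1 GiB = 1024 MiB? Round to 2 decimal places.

9.19 GiB

Audio: 448 kbps = 0.448 Mbps.
product demo: 3.198 Mbps × 1800 s × 1.05 = 6044.2 Mb
tutorial video: 5.648 Mbps × 1320 s × 1.05 = 7828.1 Mb
documentary: 8.548 Mbps × 7200 s × 1.05 = 64622.9 Mb
animated explainer: 3.898 Mbps × 108 s × 1.05 = 442.0 Mb
Total: 78937.3 Mb = 9867.2 MB.
= 9.190 GiB.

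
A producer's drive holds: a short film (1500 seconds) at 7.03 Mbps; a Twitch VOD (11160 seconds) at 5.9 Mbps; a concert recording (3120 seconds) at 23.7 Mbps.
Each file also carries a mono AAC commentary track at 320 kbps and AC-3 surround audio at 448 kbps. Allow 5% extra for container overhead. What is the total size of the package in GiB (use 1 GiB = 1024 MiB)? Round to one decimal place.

19.9 GiB

Audio total: 320 + 448 = 768 kbps = 0.768 Mbps.
short film: 7.798 Mbps × 1500 s × 1.05 = 12281.9 Mb
Twitch VOD: 6.668 Mbps × 11160 s × 1.05 = 78135.6 Mb
concert recording: 24.468 Mbps × 3120 s × 1.05 = 80157.2 Mb
Total: 170574.6 Mb = 21321.8 MB.
= 19.86 GiB.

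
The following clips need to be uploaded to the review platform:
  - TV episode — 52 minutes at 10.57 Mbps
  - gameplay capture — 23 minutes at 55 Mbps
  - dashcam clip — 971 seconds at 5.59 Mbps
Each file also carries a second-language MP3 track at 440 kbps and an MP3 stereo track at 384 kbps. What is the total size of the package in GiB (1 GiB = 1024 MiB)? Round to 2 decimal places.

Audio total: 440 + 384 = 824 kbps = 0.824 Mbps.
TV episode: 11.394 Mbps × 3120 s = 35549.3 Mb
gameplay capture: 55.824 Mbps × 1380 s = 77037.1 Mb
dashcam clip: 6.414 Mbps × 971 s = 6228.0 Mb
Total: 118814.4 Mb = 14851.8 MB.
= 13.83 GiB.

13.83 GiB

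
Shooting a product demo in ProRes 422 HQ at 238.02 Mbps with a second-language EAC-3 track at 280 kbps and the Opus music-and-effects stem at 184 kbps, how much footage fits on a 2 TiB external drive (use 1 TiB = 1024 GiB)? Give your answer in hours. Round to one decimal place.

Audio total: 280 + 184 = 464 kbps = 0.464 Mbps.
Total bitrate: 238.02 + 0.464 = 238.484 Mbps.
Capacity: 2 TiB = 17,592,186 Mb.
Recording time: 17,592,186 / 238.484 = 73,767 s ≈ 20.5 hours.

20.5 hours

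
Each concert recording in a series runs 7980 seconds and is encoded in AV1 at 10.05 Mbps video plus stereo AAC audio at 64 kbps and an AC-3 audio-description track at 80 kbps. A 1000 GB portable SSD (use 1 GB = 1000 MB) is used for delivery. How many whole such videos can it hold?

98

Audio total: 64 + 80 = 144 kbps = 0.144 Mbps.
Total bitrate: 10.194 Mbps.
Per item: 10.194 Mbps × 7980 s = 81,348 Mb = 10,169 MB.
Capacity: 1000 GB = 8,000,000 Mb; 98.34 items → 98 complete.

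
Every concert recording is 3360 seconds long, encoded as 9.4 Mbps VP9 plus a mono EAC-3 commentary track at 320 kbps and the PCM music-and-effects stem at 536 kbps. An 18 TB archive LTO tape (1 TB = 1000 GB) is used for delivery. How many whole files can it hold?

Audio total: 320 + 536 = 856 kbps = 0.856 Mbps.
Total bitrate: 10.256 Mbps.
Per item: 10.256 Mbps × 3360 s = 34,460 Mb = 4,308 MB.
Capacity: 18 TB = 144,000,000 Mb; 4178.74 items → 4178 complete.

4178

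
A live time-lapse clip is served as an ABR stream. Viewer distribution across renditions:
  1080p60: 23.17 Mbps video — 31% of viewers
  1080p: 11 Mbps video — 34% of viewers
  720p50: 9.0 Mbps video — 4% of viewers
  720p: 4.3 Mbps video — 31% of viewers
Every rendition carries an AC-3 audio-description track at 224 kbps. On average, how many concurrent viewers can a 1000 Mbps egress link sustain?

77

Audio: 224 kbps = 0.224 Mbps.
Average per-viewer bitrate: 0.31×23.394 + 0.34×11.224 + 0.04×9.224 + 0.31×4.524 = 12.840 Mbps.
1000 Mbps = 1,000 Mbps; 1,000 / 12.840 = 77.88 → 77.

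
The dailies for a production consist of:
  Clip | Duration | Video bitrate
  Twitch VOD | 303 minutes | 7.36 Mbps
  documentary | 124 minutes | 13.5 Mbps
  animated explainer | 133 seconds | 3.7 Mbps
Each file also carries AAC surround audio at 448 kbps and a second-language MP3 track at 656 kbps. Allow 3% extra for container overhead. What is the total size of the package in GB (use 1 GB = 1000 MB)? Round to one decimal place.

33.9 GB

Audio total: 448 + 656 = 1104 kbps = 1.104 Mbps.
Twitch VOD: 8.464 Mbps × 18180 s × 1.03 = 158491.8 Mb
documentary: 14.604 Mbps × 7440 s × 1.03 = 111913.4 Mb
animated explainer: 4.804 Mbps × 133 s × 1.03 = 658.1 Mb
Total: 271063.3 Mb = 33882.9 MB.
= 33.88 GB.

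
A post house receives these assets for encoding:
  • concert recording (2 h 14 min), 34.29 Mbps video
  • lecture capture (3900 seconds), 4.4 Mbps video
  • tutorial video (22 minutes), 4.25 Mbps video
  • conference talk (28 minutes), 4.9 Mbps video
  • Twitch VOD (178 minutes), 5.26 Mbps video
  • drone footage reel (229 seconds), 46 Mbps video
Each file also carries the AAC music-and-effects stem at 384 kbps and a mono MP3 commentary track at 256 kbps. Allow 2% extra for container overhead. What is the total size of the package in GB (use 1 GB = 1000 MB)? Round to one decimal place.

49.7 GB

Audio total: 384 + 256 = 640 kbps = 0.640 Mbps.
concert recording: 34.930 Mbps × 8040 s × 1.02 = 286453.9 Mb
lecture capture: 5.040 Mbps × 3900 s × 1.02 = 20049.1 Mb
tutorial video: 4.890 Mbps × 1320 s × 1.02 = 6583.9 Mb
conference talk: 5.540 Mbps × 1680 s × 1.02 = 9493.3 Mb
Twitch VOD: 5.900 Mbps × 10680 s × 1.02 = 64272.2 Mb
drone footage reel: 46.640 Mbps × 229 s × 1.02 = 10894.2 Mb
Total: 397746.7 Mb = 49718.3 MB.
= 49.72 GB.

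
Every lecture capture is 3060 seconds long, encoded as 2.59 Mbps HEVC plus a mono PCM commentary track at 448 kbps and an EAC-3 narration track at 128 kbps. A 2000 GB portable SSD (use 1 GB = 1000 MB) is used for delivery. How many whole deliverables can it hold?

Audio total: 448 + 128 = 576 kbps = 0.576 Mbps.
Total bitrate: 3.166 Mbps.
Per item: 3.166 Mbps × 3060 s = 9,688 Mb = 1,211 MB.
Capacity: 2000 GB = 16,000,000 Mb; 1651.53 items → 1651 complete.

1651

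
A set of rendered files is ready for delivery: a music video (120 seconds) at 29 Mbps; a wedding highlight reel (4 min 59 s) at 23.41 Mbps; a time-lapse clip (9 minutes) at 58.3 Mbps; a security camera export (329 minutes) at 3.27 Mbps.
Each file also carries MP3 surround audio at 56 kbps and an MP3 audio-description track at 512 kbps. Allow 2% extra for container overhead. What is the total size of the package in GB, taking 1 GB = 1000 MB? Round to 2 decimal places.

15.08 GB

Audio total: 56 + 512 = 568 kbps = 0.568 Mbps.
music video: 29.568 Mbps × 120 s × 1.02 = 3619.1 Mb
wedding highlight reel: 23.978 Mbps × 299 s × 1.02 = 7312.8 Mb
time-lapse clip: 58.868 Mbps × 540 s × 1.02 = 32424.5 Mb
security camera export: 3.838 Mbps × 19740 s × 1.02 = 77277.4 Mb
Total: 120633.8 Mb = 15079.2 MB.
= 15.08 GB.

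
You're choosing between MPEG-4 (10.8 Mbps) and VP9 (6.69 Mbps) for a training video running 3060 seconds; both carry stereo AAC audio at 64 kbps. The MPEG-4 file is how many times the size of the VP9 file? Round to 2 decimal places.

1.61

Audio: 64 kbps = 0.064 Mbps.
MPEG-4: 10.864 Mbps × 3060 s = 33243.8 Mb = 3.870 GiB.
VP9: 6.754 Mbps × 3060 s = 20667.2 Mb = 2.406 GiB.
Ratio: 3.870 / 2.406 = 1.609.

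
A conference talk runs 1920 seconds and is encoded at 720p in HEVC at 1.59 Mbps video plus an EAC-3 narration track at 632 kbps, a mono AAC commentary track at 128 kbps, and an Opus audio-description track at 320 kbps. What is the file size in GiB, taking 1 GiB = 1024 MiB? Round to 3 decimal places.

0.597 GiB

Audio total: 632 + 128 + 320 = 1080 kbps = 1.080 Mbps.
Total bitrate: 1.59 + 1.080 = 2.670 Mbps.
Stream data: 2.670 Mbps × 1920 s = 5126.4 Mb.
5,126 Mb = 640,800,000 bytes ÷ 1,073,741,824 = 0.5968 GiB.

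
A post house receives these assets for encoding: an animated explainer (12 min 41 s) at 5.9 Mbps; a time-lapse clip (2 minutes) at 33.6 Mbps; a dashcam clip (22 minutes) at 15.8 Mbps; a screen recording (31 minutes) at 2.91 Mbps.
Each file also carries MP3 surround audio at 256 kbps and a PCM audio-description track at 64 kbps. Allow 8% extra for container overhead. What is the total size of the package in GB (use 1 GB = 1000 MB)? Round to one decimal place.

Audio total: 256 + 64 = 320 kbps = 0.320 Mbps.
animated explainer: 6.220 Mbps × 761 s × 1.08 = 5112.1 Mb
time-lapse clip: 33.920 Mbps × 120 s × 1.08 = 4396.0 Mb
dashcam clip: 16.120 Mbps × 1320 s × 1.08 = 22980.7 Mb
screen recording: 3.230 Mbps × 1860 s × 1.08 = 6488.4 Mb
Total: 38977.2 Mb = 4872.2 MB.
= 4.872 GB.

4.9 GB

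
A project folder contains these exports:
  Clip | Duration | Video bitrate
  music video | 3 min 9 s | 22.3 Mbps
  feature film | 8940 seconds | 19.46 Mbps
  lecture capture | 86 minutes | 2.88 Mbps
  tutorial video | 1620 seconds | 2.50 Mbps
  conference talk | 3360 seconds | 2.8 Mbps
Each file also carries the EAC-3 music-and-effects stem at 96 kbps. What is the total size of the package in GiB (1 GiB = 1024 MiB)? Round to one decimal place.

Audio: 96 kbps = 0.096 Mbps.
music video: 22.396 Mbps × 189 s = 4232.8 Mb
feature film: 19.556 Mbps × 8940 s = 174830.6 Mb
lecture capture: 2.976 Mbps × 5160 s = 15356.2 Mb
tutorial video: 2.596 Mbps × 1620 s = 4205.5 Mb
conference talk: 2.896 Mbps × 3360 s = 9730.6 Mb
Total: 208355.7 Mb = 26044.5 MB.
= 24.26 GiB.

24.3 GiB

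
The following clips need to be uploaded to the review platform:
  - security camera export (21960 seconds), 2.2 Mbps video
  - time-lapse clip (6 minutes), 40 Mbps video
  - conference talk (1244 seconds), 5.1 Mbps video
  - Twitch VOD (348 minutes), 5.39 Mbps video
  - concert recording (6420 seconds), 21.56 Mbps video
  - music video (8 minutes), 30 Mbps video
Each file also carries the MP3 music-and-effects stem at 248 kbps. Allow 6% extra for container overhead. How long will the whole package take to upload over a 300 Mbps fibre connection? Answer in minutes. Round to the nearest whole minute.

20 minutes

Audio: 248 kbps = 0.248 Mbps.
security camera export: 2.448 Mbps × 21960 s × 1.06 = 56983.6 Mb
time-lapse clip: 40.248 Mbps × 360 s × 1.06 = 15358.6 Mb
conference talk: 5.348 Mbps × 1244 s × 1.06 = 7052.1 Mb
Twitch VOD: 5.638 Mbps × 20880 s × 1.06 = 124784.7 Mb
concert recording: 21.808 Mbps × 6420 s × 1.06 = 148407.8 Mb
music video: 30.248 Mbps × 480 s × 1.06 = 15390.2 Mb
Total: 367977.0 Mb = 45997.1 MB.
At 300 Mbps: 367977.0 / 300 = 1227 s ≈ 20.4 minutes.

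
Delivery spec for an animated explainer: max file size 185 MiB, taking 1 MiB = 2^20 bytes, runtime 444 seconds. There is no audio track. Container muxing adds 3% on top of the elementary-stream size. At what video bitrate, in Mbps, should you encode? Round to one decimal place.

3.4 Mbps

Budget: 185 MiB = 1551.9 Mb.
Stream payload after overhead: 1551.9 / 1.03 = 1506.7 Mb.
Total bitrate budget: 1506.7 Mb / 444 s = 3.393 Mbps.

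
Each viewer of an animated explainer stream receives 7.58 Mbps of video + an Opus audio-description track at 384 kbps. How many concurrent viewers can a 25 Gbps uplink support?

Audio: 384 kbps = 0.384 Mbps.
Per-viewer media rate: 7.964 Mbps.
25 Gbps = 25,000 Mbps; 25,000 / 7.964 = 3139.13 → 3139 viewers.

3139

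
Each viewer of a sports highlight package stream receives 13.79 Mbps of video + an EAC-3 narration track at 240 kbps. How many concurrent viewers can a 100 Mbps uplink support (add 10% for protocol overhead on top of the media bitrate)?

6

Audio: 240 kbps = 0.240 Mbps.
Per-viewer media rate: 14.030 Mbps.
On the wire with 10% overhead: 15.433 Mbps.
100 Mbps = 100.0 Mbps; 100.0 / 15.433 = 6.48 → 6 viewers.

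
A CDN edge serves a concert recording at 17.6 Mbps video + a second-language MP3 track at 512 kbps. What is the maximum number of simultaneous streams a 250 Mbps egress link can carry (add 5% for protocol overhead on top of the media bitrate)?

Audio: 512 kbps = 0.512 Mbps.
Per-viewer media rate: 18.112 Mbps.
On the wire with 5% overhead: 19.018 Mbps.
250 Mbps = 250.0 Mbps; 250.0 / 19.018 = 13.15 → 13 viewers.

13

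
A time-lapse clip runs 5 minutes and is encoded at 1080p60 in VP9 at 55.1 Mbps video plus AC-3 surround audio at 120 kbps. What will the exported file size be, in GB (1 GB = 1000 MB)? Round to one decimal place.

2.1 GB

5 min = 300 s
Audio: 120 kbps = 0.120 Mbps.
Total bitrate: 55.1 + 0.120 = 55.220 Mbps.
Stream data: 55.220 Mbps × 300 s = 16566.0 Mb.
16,566 Mb ÷ 8 = 2,071 MB → 2.071 GB.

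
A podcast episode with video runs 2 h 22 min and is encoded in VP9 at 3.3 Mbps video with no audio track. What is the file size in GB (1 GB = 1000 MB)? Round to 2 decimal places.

2 h 22 min = 142 min = 8520 s
Total bitrate: 3.3 Mbps.
Stream data: 3.300 Mbps × 8520 s = 28116.0 Mb.
28,116 Mb ÷ 8 = 3,514 MB → 3.514 GB.

3.51 GB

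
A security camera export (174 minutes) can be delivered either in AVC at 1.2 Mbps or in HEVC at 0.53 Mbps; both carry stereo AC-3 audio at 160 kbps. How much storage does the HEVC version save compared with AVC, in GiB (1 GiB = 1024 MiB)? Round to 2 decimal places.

174 min = 10440 s
Audio: 160 kbps = 0.160 Mbps.
AVC: 1.360 Mbps × 10440 s = 14198.4 Mb = 1.653 GiB.
HEVC: 0.690 Mbps × 10440 s = 7203.6 Mb = 0.839 GiB.
Saving: 1.653 − 0.839 = 0.814 GiB.

0.81 GiB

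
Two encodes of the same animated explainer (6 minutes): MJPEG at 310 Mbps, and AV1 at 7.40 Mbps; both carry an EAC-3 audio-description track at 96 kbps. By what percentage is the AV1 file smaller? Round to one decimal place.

6 min = 360 s
Audio: 96 kbps = 0.096 Mbps.
MJPEG: 310.096 Mbps × 360 s = 111634.6 Mb = 12.996 GiB.
AV1: 7.496 Mbps × 360 s = 2698.6 Mb = 0.314 GiB.
Reduction: (1 − 0.314/12.996) × 100 = 97.58%.

97.6%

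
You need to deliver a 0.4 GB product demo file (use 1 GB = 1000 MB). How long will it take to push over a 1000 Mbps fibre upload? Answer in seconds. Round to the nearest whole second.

3 seconds

File: 0.4 GB = 3200.0 Mb.
At 1000 Mbps: 3200.0 / 1000 = 3.2 s ≈ 3.2 seconds.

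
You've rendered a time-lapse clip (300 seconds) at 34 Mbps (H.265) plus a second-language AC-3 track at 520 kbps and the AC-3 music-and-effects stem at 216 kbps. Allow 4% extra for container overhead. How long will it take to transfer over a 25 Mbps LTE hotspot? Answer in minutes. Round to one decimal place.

7.2 minutes

Audio total: 520 + 216 = 736 kbps = 0.736 Mbps.
Total bitrate: 34.736 Mbps.
File: 34.736 Mbps × 300 s = 10420.8 Mb.
With 4% container overhead: ×1.04. → 10837.6 Mb.
At 25 Mbps: 10837.6 / 25 = 433.5 s ≈ 7.23 minutes.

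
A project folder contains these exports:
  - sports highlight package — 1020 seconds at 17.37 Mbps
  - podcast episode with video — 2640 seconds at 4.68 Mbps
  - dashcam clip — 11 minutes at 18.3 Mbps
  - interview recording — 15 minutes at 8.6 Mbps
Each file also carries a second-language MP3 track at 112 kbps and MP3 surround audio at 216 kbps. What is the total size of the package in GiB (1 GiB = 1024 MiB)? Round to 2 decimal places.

6.01 GiB

Audio total: 112 + 216 = 328 kbps = 0.328 Mbps.
sports highlight package: 17.698 Mbps × 1020 s = 18052.0 Mb
podcast episode with video: 5.008 Mbps × 2640 s = 13221.1 Mb
dashcam clip: 18.628 Mbps × 660 s = 12294.5 Mb
interview recording: 8.928 Mbps × 900 s = 8035.2 Mb
Total: 51602.8 Mb = 6450.3 MB.
= 6.007 GiB.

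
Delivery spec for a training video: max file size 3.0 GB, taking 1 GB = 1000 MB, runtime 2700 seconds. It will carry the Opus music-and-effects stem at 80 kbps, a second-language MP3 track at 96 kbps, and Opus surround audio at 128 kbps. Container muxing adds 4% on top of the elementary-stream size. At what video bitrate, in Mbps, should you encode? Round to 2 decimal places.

Budget: 3.0 GB = 24000.0 Mb.
Stream payload after overhead: 24000.0 / 1.04 = 23076.9 Mb.
Total bitrate budget: 23076.9 Mb / 2700 s = 8.547 Mbps.
Audio total: 80 + 96 + 128 = 304 kbps = 0.304 Mbps.
Video: 8.547 − 0.304 = 8.243 Mbps.

8.24 Mbps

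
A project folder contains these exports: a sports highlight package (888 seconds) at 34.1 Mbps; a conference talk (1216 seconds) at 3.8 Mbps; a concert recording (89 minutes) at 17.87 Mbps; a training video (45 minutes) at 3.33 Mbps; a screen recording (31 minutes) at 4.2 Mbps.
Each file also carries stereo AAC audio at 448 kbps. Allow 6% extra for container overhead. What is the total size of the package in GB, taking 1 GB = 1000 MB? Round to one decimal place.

Audio: 448 kbps = 0.448 Mbps.
sports highlight package: 34.548 Mbps × 888 s × 1.06 = 32519.3 Mb
conference talk: 4.248 Mbps × 1216 s × 1.06 = 5475.5 Mb
concert recording: 18.318 Mbps × 5340 s × 1.06 = 103687.2 Mb
training video: 3.778 Mbps × 2700 s × 1.06 = 10812.6 Mb
screen recording: 4.648 Mbps × 1860 s × 1.06 = 9164.0 Mb
Total: 161658.7 Mb = 20207.3 MB.
= 20.21 GB.

20.2 GB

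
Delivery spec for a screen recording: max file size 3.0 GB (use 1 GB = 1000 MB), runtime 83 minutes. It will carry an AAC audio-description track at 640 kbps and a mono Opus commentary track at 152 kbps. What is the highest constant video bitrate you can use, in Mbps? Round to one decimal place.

Budget: 3.0 GB = 24000.0 Mb.
83 min = 4980 s
Total bitrate budget: 24000.0 Mb / 4980 s = 4.819 Mbps.
Audio total: 640 + 152 = 792 kbps = 0.792 Mbps.
Video: 4.819 − 0.792 = 4.027 Mbps.

4.0 Mbps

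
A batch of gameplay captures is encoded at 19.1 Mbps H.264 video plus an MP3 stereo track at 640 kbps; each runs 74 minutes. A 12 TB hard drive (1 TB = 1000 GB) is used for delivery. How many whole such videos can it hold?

1095

74 min = 4440 s
Audio: 640 kbps = 0.640 Mbps.
Total bitrate: 19.740 Mbps.
Per item: 19.740 Mbps × 4440 s = 87,646 Mb = 10,956 MB.
Capacity: 12 TB = 96,000,000 Mb; 1095.32 items → 1095 complete.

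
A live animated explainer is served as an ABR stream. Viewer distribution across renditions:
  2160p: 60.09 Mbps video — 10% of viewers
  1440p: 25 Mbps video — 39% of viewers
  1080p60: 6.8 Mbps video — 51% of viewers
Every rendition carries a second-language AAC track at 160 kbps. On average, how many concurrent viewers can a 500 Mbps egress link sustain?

Audio: 160 kbps = 0.160 Mbps.
Average per-viewer bitrate: 0.10×60.250 + 0.39×25.160 + 0.51×6.960 = 19.387 Mbps.
500 Mbps = 500.0 Mbps; 500.0 / 19.387 = 25.79 → 25.

25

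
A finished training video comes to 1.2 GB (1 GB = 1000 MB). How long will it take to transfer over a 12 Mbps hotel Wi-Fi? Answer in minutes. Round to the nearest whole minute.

13 minutes

File: 1.2 GB = 9600.0 Mb.
At 12 Mbps: 9600.0 / 12 = 800.0 s ≈ 13.3 minutes.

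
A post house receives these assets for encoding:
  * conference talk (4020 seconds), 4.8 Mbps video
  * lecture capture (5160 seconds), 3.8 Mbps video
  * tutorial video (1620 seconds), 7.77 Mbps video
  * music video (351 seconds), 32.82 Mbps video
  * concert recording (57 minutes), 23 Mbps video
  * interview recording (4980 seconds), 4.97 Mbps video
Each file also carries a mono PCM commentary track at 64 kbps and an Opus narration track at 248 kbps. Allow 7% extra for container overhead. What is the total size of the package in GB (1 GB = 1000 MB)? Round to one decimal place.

Audio total: 64 + 248 = 312 kbps = 0.312 Mbps.
conference talk: 5.112 Mbps × 4020 s × 1.07 = 21988.8 Mb
lecture capture: 4.112 Mbps × 5160 s × 1.07 = 22703.2 Mb
tutorial video: 8.082 Mbps × 1620 s × 1.07 = 14009.3 Mb
music video: 33.132 Mbps × 351 s × 1.07 = 12443.4 Mb
concert recording: 23.312 Mbps × 3420 s × 1.07 = 85307.9 Mb
interview recording: 5.282 Mbps × 4980 s × 1.07 = 28145.7 Mb
Total: 184598.3 Mb = 23074.8 MB.
= 23.07 GB.

23.1 GB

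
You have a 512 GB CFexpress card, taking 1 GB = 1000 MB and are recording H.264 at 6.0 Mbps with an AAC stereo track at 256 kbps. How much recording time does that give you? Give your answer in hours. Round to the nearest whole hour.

Audio: 256 kbps = 0.256 Mbps.
Total bitrate: 6.0 + 0.256 = 6.256 Mbps.
Capacity: 512 GB = 4,096,000 Mb.
Recording time: 4,096,000 / 6.256 = 654,731 s ≈ 182 hours.

182 hours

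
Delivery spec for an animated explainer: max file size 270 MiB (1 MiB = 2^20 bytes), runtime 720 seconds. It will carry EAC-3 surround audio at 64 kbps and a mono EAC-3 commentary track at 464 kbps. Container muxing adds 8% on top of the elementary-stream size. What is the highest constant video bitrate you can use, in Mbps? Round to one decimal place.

2.4 Mbps

Budget: 270 MiB = 2264.9 Mb.
Stream payload after overhead: 2264.9 / 1.08 = 2097.2 Mb.
Total bitrate budget: 2097.2 Mb / 720 s = 2.913 Mbps.
Audio total: 64 + 464 = 528 kbps = 0.528 Mbps.
Video: 2.913 − 0.528 = 2.385 Mbps.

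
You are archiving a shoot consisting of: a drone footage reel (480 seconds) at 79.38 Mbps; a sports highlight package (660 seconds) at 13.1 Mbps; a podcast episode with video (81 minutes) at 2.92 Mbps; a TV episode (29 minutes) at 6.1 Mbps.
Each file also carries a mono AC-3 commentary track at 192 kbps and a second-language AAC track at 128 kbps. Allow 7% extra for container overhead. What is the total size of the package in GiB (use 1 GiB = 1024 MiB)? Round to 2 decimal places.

9.22 GiB

Audio total: 192 + 128 = 320 kbps = 0.320 Mbps.
drone footage reel: 79.700 Mbps × 480 s × 1.07 = 40933.9 Mb
sports highlight package: 13.420 Mbps × 660 s × 1.07 = 9477.2 Mb
podcast episode with video: 3.240 Mbps × 4860 s × 1.07 = 16848.6 Mb
TV episode: 6.420 Mbps × 1740 s × 1.07 = 11952.8 Mb
Total: 79212.5 Mb = 9901.6 MB.
= 9.222 GiB.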